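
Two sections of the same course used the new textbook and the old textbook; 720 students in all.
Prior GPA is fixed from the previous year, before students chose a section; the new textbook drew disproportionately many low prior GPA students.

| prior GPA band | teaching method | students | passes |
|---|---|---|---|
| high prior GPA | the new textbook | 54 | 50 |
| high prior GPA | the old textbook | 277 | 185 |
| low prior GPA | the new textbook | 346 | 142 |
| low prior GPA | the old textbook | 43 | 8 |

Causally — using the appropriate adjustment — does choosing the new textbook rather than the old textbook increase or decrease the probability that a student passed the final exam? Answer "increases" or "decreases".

increases

the new textbook is higher inside every prior GPA band stratum but the old textbook is higher in aggregate. Whether to stratify depends on how prior GPA band relates to the teaching method.
Here prior GPA band is a common cause — it drives both which teaching method a case falls under and the outcome. The crude comparison mixes populations; the stratum-specific rates are the causally relevant ones.
Within each level — high prior GPA: 92.6% vs 66.8%; low prior GPA: 41.0% vs 18.6% — the new textbook is higher every time.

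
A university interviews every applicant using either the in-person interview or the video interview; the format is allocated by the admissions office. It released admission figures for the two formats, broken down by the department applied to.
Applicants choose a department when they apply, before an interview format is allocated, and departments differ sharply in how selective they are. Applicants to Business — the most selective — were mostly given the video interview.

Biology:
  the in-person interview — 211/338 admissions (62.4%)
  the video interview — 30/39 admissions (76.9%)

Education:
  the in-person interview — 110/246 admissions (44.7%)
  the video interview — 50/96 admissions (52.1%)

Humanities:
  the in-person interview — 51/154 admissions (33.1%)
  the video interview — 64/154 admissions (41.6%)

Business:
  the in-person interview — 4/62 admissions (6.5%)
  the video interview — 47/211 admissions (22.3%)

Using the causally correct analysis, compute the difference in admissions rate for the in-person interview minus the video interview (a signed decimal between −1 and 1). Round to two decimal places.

Here department is a common cause — it drives both which interview format a case falls under and the outcome. The crude comparison mixes populations; the stratum-specific rates are the causally relevant ones.
Adjusting over the population distribution of department: 0.290·(0.624−0.769) + 0.263·(0.447−0.521) + 0.237·(0.331−0.416) + 0.210·(0.065−0.223) = -0.115.

-0.11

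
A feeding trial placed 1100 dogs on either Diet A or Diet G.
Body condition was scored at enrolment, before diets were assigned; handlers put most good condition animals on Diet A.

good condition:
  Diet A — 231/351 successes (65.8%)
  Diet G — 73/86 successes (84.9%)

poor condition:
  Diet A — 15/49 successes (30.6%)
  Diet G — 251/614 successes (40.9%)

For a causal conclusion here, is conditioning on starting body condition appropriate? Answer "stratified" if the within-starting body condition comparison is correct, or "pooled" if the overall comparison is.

stratified

Diet G is higher inside every starting body condition stratum but Diet A is higher in aggregate. Whether to stratify depends on how starting body condition relates to the diet.
Starting body condition is set before the diet has any effect — it is not caused by the diet — and it independently drives the outcome. That makes it a confounder, so the causal comparison is within starting body condition levels.
Within each level — good condition: 65.8% vs 84.9%; poor condition: 30.6% vs 40.9% — Diet G is higher every time.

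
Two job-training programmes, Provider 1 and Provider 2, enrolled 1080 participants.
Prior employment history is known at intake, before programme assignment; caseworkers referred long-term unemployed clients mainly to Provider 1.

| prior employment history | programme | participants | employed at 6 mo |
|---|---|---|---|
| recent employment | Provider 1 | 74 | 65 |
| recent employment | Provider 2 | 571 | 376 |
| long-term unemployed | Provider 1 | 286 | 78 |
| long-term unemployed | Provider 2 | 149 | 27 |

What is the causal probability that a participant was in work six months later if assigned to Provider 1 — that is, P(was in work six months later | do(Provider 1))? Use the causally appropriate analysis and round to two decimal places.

The stratified and pooled comparisons disagree (Provider 1 wins within each prior employment history; Provider 2 wins overall), so the answer turns on the causal role of prior employment history.
Here prior employment history is a common cause — it drives both which programme a case falls under and the outcome. The crude comparison mixes populations; the stratum-specific rates are the causally relevant ones.
Standardising Provider 1 to the population prior employment history mix: 0.597·65/74 + 0.403·78/286 = 0.634.

0.63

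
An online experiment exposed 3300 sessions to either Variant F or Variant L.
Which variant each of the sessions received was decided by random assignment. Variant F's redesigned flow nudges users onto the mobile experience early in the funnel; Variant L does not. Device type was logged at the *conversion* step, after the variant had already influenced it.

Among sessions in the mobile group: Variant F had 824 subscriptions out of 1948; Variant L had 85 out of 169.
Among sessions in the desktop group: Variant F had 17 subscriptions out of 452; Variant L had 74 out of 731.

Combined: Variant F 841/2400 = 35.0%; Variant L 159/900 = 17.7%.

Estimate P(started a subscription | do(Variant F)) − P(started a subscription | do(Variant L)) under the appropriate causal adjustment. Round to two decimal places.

The distribution of device type is itself part of what the variant does — it is an intermediate outcome. Holding it fixed would remove that part of the effect; the total effect is the pooled difference.
The causal difference is the pooled difference: 0.350 − 0.177 = +0.174.

+0.17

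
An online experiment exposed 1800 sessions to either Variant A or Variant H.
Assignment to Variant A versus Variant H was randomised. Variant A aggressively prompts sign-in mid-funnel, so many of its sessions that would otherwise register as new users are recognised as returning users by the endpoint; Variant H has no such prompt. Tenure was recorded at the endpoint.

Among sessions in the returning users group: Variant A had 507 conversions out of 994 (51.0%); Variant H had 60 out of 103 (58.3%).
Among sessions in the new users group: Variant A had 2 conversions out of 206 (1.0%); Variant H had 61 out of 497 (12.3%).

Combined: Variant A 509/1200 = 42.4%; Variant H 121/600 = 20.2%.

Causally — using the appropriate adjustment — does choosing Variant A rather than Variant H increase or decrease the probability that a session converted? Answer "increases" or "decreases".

The stratified and pooled comparisons disagree (Variant H wins within each user tenure; Variant A wins overall), so the answer turns on the causal role of user tenure.
Stratifying would compare variants among sessions the variants themselves sorted into user tenure groups — a form of selection on an intermediate. The unconditioned pooled rates give the total causal effect.
Pooled: Variant A 42.4% vs Variant H 20.2%; Variant A is higher overall.

increases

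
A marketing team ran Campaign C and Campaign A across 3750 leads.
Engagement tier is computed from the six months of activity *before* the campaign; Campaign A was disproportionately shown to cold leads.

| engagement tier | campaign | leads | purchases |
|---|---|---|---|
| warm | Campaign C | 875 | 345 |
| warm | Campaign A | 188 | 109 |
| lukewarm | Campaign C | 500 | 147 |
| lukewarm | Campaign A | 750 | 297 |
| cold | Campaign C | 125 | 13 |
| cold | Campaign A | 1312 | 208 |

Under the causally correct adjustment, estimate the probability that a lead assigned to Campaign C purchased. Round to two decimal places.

0.25

Within every engagement tier level Campaign A has the higher rate, yet pooled Campaign C does — Simpson's reversal.
Nothing the campaign does changes engagement tier; the imbalance is an allocation artefact. With engagement tier also predicting the outcome, the pooled figure is confounded, and the within-stratum comparison is the causal one.
Standardising Campaign C to the population engagement tier mix: 0.283·345/875 + 0.333·147/500 + 0.383·13/125 = 0.250.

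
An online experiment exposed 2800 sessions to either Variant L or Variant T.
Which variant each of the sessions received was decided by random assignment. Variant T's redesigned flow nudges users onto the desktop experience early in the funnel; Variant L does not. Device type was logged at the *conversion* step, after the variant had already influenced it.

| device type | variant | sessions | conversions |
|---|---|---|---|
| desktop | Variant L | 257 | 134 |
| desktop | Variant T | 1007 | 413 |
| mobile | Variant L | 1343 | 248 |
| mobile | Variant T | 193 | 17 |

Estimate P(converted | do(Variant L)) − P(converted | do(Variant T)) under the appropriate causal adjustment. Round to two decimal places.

-0.12

The device type-specific comparison favours Variant L throughout, but the pooled figures favour Variant T. The question is whether to condition on device type.
Device type here is a post-treatment variable shaped by the variant; conditioning on it would introduce bias rather than remove it. The overall comparison is the causal one.
The causal difference is the pooled difference: 0.239 − 0.358 = -0.120.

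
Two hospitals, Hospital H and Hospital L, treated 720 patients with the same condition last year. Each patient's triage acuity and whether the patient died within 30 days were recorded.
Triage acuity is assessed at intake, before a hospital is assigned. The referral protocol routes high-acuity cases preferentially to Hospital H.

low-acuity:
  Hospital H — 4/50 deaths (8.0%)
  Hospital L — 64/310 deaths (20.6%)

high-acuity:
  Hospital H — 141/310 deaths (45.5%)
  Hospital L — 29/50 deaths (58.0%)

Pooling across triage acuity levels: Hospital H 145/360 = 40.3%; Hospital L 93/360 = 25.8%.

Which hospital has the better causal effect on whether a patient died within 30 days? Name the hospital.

Hospital H

The stratified and pooled comparisons disagree (Hospital H wins within each triage acuity; Hospital L wins overall), so the answer turns on the causal role of triage acuity.
The imbalance in triage acuity arose from how patients were allocated, not from anything the hospital did; and triage acuity independently affects the outcome. The pooled gap is confounded — condition on triage acuity.
Within each level — low-acuity: 8.0% vs 20.6%; high-acuity: 45.5% vs 58.0% — Hospital H is lower every time.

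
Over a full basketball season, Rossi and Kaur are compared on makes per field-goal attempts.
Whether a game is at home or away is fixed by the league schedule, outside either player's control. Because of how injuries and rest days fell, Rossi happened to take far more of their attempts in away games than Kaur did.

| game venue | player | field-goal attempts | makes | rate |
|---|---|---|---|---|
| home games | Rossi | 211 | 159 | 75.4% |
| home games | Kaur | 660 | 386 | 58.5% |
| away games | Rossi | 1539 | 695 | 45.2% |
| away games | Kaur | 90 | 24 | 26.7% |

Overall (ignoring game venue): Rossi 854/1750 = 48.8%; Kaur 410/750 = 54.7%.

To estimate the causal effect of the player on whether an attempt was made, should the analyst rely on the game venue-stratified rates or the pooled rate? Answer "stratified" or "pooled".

stratified

Rossi is higher inside every game venue stratum but Kaur is higher in aggregate. Whether to stratify depends on how game venue relates to the player.
Game venue is set before the player has any effect — it is not caused by the player — and it independently drives the outcome. That makes it a confounder, so the causal comparison is within game venue levels.
Within each level — home games: 75.4% vs 58.5%; away games: 45.2% vs 26.7% — Rossi is higher every time.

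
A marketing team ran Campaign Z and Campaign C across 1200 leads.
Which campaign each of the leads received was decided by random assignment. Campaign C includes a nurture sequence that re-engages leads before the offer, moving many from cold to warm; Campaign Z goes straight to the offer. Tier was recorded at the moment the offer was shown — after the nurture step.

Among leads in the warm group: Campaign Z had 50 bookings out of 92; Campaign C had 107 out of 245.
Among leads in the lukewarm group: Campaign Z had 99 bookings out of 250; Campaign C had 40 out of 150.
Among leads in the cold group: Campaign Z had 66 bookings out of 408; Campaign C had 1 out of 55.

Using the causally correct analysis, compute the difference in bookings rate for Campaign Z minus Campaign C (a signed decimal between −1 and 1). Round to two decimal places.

The engagement tier-specific comparison favours Campaign Z throughout, but the pooled figures favour Campaign C. The question is whether to condition on engagement tier.
Stratifying would compare campaigns among leads the campaigns themselves sorted into engagement tier groups — a form of selection on an intermediate. The unconditioned pooled rates give the total causal effect.
The causal difference is the pooled difference: 0.287 − 0.329 = -0.042.

-0.04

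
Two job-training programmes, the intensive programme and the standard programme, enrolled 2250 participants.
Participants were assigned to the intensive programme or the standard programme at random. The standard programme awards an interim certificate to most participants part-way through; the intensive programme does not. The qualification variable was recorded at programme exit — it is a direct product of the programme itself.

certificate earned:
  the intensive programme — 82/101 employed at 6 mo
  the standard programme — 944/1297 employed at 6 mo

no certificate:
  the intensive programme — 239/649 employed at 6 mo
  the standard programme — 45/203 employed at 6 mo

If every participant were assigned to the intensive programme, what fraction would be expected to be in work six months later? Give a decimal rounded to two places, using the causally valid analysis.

the intensive programme is higher inside every qualification attained during the programme stratum but the standard programme is higher in aggregate. Whether to stratify depends on how qualification attained during the programme relates to the programme.
Qualification attained during the programme here is a post-treatment variable shaped by the programme; conditioning on it would introduce bias rather than remove it. The overall comparison is the causal one.
So P(outcome | do(the intensive programme)) is just the pooled rate for the intensive programme: 321/750 = 0.428.

0.43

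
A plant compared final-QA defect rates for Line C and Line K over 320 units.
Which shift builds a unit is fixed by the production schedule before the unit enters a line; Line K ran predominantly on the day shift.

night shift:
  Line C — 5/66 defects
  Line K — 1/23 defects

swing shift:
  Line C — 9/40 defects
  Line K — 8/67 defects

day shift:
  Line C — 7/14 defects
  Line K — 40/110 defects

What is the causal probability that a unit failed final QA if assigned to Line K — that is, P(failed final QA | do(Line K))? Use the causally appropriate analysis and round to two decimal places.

0.19

Since shift is a pre-existing factor (not a product of the line) and it affects the outcome on its own, it is a confounder. The stratified rates, not the pooled rate, identify the causal effect.
Standardising Line K to the population shift mix: 0.278·1/23 + 0.334·8/67 + 0.388·40/110 = 0.193.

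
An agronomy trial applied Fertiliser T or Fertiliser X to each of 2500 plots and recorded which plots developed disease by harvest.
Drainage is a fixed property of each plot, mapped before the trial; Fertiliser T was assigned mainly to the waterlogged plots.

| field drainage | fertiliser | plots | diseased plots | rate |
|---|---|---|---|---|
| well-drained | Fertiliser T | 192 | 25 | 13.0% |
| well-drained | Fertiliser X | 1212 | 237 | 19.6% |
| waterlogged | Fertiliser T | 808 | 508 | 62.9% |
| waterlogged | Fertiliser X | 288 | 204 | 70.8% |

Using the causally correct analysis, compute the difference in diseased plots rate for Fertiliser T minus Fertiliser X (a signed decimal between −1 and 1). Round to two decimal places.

The field drainage-specific comparison favours Fertiliser T throughout, but the pooled figures favour Fertiliser X. The question is whether to condition on field drainage.
The imbalance in field drainage arose from how plots were allocated, not from anything the fertiliser did; and field drainage independently affects the outcome. The pooled gap is confounded — condition on field drainage.
Adjusting over the population distribution of field drainage: 0.562·(0.130−0.196) + 0.438·(0.629−0.708) = -0.072.

-0.07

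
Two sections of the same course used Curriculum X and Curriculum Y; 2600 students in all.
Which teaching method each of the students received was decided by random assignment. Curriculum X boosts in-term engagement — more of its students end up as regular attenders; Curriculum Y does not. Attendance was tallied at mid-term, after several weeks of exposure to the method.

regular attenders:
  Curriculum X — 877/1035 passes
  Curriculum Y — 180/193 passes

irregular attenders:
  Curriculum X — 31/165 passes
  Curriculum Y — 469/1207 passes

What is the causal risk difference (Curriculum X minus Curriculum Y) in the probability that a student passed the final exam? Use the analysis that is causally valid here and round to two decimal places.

+0.29

Mid-term attendance here is a post-treatment variable shaped by the teaching method; conditioning on it would introduce bias rather than remove it. The overall comparison is the causal one.
The causal difference is the pooled difference: 0.757 − 0.464 = +0.293.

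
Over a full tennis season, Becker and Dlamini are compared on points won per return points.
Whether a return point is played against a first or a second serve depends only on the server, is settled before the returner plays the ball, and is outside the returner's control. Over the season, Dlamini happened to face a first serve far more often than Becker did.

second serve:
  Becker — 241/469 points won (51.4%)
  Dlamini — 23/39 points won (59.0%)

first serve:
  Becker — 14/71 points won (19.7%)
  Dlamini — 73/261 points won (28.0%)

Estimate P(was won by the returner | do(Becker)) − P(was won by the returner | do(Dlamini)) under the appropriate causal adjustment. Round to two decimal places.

-0.08

Within every serve type level Dlamini has the higher rate, yet pooled Becker does — Simpson's reversal.
Serve type differs across players for reasons unrelated to any effect of the player itself, and it separately predicts the outcome — a classic confounder. We must compare within serve type levels.
Adjusting over the population distribution of serve type: 0.605·(0.514−0.590) + 0.395·(0.197−0.280) = -0.079.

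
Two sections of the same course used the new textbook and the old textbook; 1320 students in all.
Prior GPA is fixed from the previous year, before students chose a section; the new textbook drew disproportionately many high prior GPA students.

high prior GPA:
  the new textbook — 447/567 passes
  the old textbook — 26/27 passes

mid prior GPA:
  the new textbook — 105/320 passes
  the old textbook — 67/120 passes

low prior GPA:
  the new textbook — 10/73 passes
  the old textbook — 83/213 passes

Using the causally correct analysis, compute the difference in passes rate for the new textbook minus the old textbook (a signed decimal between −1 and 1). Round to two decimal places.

Prior GPA band differs across teaching methods for reasons unrelated to any effect of the teaching method itself, and it separately predicts the outcome — a classic confounder. We must compare within prior GPA band levels.
Adjusting over the population distribution of prior GPA band: 0.450·(0.788−0.963) + 0.333·(0.328−0.558) + 0.217·(0.137−0.390) = -0.210.

-0.21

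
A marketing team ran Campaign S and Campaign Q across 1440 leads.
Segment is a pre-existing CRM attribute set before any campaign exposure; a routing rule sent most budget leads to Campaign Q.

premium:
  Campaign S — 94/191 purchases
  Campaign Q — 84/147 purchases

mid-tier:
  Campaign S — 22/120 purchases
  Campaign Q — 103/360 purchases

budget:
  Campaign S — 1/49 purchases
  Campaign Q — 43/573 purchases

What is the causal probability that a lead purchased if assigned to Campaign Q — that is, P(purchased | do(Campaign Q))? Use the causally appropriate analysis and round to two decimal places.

0.26

The customer segment-specific comparison favours Campaign Q throughout, but the pooled figures favour Campaign S. The question is whether to condition on customer segment.
Nothing the campaign does changes customer segment; the imbalance is an allocation artefact. With customer segment also predicting the outcome, the pooled figure is confounded, and the within-stratum comparison is the causal one.
Standardising Campaign Q to the population customer segment mix: 0.235·84/147 + 0.333·103/360 + 0.432·43/573 = 0.262.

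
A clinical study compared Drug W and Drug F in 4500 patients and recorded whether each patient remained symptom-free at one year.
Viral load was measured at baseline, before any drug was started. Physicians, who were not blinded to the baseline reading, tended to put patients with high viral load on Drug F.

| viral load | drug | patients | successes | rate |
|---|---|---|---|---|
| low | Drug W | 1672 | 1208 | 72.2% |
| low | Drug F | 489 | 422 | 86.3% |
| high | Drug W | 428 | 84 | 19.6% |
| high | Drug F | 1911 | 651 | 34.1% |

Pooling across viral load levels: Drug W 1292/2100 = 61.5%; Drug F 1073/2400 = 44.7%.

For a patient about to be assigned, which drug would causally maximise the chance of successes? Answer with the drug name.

Viral load is set before the drug has any effect — it is not caused by the drug — and it independently drives the outcome. That makes it a confounder, so the causal comparison is within viral load levels.
Within each level — low: 72.2% vs 86.3%; high: 19.6% vs 34.1% — Drug F is higher every time.

Drug F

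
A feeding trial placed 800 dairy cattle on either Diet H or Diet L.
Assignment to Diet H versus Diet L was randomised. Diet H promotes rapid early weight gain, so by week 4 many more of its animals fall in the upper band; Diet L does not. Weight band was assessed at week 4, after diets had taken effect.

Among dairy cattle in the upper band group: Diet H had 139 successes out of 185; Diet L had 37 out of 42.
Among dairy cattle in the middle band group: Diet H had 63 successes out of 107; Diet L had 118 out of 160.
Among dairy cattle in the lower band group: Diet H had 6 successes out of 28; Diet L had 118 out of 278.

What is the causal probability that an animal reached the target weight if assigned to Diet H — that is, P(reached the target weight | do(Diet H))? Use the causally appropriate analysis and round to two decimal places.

0.65

Week-4 weight band is recorded after the diet and is itself shifted by it — it sits on the causal path from diet to outcome. Conditioning on a mediator would strip out part of the effect we want; the pooled comparison gives the total causal effect.
So P(outcome | do(Diet H)) is just the pooled rate for Diet H: 208/320 = 0.650.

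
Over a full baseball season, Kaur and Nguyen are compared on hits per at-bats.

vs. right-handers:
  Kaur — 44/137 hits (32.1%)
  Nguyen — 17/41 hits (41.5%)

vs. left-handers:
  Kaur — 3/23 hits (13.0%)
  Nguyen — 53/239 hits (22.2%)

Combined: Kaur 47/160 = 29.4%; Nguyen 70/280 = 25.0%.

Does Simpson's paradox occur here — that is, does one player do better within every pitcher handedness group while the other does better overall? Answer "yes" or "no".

yes

Within each pitcher handedness level (vs. right-handers 32.1% vs 41.5%; vs. left-handers 13.0% vs 22.2%), Nguyen has the higher rate every time. Pooled: 29.4% vs 25.0% — Kaur has the higher rate overall. The two comparisons disagree.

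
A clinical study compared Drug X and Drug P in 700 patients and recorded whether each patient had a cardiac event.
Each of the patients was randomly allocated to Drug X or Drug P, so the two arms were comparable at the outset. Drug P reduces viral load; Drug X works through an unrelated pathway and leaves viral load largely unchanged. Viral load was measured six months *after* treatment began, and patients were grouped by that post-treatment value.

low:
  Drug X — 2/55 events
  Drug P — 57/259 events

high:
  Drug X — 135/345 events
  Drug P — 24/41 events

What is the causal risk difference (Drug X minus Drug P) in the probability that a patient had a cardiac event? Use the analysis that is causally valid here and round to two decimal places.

+0.07

Because the drug influences viral load, viral load is a post-treatment mediator, not a confounder. Stratifying on it would bias the estimate; the causal effect is the crude pooled difference.
The causal difference is the pooled difference: 0.343 − 0.270 = +0.072.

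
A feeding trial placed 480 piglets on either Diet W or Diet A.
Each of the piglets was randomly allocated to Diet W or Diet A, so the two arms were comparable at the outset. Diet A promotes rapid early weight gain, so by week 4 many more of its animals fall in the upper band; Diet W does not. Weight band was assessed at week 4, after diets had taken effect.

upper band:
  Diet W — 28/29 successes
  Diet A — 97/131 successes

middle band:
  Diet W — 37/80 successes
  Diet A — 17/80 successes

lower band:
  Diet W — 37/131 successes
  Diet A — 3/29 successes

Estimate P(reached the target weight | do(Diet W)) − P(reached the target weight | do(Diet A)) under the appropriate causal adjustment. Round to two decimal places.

Diet W is higher inside every week-4 weight band stratum but Diet A is higher in aggregate. Whether to stratify depends on how week-4 weight band relates to the diet.
Week-4 weight band is recorded after the diet and is itself shifted by it — it sits on the causal path from diet to outcome. Conditioning on a mediator would strip out part of the effect we want; the pooled comparison gives the total causal effect.
The causal difference is the pooled difference: 0.425 − 0.487 = -0.062.

-0.06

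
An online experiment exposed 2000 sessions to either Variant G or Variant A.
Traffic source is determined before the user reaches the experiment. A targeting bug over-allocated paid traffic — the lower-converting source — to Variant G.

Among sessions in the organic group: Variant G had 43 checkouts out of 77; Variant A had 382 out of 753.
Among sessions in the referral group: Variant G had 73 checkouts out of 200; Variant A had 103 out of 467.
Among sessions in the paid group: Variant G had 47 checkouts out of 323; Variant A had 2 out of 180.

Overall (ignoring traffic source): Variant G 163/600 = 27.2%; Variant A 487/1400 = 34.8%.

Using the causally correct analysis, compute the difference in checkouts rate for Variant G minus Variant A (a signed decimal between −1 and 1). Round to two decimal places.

The traffic source-specific comparison favours Variant G throughout, but the pooled figures favour Variant A. The question is whether to condition on traffic source.
Here traffic source is a common cause — it drives both which variant a case falls under and the outcome. The crude comparison mixes populations; the stratum-specific rates are the causally relevant ones.
Adjusting over the population distribution of traffic source: 0.415·(0.558−0.507) + 0.334·(0.365−0.221) + 0.252·(0.146−0.011) = +0.103.

+0.10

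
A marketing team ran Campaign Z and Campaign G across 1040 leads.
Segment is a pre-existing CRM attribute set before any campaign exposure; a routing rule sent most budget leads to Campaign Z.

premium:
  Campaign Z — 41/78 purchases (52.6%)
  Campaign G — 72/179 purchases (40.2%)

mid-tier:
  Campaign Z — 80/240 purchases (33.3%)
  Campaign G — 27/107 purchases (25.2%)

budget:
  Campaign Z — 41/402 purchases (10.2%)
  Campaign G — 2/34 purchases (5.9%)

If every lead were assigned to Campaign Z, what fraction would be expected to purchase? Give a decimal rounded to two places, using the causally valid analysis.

Customer segment satisfies the back-door criterion: it is not a descendant of the campaign, and it blocks the spurious path from campaign to outcome. Adjusting for it (i.e., using the within-customer segment rates) gives the causal effect.
Standardising Campaign Z to the population customer segment mix: 0.247·41/78 + 0.334·80/240 + 0.419·41/402 = 0.284.

0.28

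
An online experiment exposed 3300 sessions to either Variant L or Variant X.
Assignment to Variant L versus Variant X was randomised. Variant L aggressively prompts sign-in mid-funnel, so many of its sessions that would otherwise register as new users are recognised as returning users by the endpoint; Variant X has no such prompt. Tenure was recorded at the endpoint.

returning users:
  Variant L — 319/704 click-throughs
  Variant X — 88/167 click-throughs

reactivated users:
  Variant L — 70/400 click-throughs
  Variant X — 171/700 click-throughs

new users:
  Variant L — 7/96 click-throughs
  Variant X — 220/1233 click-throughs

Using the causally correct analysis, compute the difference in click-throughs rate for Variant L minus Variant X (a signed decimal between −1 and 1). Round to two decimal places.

+0.10

User tenure here is a post-treatment variable shaped by the variant; conditioning on it would introduce bias rather than remove it. The overall comparison is the causal one.
The causal difference is the pooled difference: 0.330 − 0.228 = +0.102.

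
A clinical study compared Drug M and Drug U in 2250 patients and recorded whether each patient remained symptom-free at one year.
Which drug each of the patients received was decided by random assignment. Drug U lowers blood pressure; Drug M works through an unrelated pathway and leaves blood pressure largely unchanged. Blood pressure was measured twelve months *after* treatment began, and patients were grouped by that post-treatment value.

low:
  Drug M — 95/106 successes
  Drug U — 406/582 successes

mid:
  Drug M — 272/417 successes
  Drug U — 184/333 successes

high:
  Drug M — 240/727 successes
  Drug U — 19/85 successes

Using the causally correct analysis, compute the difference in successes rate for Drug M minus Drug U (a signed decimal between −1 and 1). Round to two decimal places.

Blood pressure is downstream of the drug. One should not condition on a consequence of treatment, so the overall rates are the right comparison.
The causal difference is the pooled difference: 0.486 − 0.609 = -0.123.

-0.12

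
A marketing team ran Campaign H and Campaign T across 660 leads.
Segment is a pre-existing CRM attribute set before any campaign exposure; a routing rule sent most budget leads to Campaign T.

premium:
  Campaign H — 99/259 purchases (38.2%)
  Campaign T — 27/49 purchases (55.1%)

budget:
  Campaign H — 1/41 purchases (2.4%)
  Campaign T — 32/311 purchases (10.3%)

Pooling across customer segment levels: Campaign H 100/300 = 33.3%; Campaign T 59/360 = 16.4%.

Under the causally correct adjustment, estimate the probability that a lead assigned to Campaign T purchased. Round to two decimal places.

0.31

Here customer segment is a common cause — it drives both which campaign a case falls under and the outcome. The crude comparison mixes populations; the stratum-specific rates are the causally relevant ones.
Standardising Campaign T to the population customer segment mix: 0.467·27/49 + 0.533·32/311 = 0.312.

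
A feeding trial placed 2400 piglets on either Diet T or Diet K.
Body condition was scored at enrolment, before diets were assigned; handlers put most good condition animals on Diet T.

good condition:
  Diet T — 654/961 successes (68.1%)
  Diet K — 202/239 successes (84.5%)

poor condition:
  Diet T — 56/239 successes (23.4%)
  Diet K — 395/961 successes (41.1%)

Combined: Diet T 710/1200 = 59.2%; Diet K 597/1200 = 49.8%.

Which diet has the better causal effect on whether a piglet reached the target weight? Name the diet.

Starting body condition satisfies the back-door criterion: it is not a descendant of the diet, and it blocks the spurious path from diet to outcome. Adjusting for it (i.e., using the within-starting body condition rates) gives the causal effect.
Within each level — good condition: 68.1% vs 84.5%; poor condition: 23.4% vs 41.1% — Diet K is higher every time.

Diet K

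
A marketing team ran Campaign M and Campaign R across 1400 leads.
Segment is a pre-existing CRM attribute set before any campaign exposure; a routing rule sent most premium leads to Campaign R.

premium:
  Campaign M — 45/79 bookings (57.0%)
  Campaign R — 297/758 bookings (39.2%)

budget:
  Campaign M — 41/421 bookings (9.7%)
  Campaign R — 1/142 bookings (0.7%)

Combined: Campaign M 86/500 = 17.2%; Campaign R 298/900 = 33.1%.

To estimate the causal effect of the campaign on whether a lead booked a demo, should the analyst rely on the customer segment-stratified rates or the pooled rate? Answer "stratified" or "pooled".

stratified

Campaign M is higher inside every customer segment stratum but Campaign R is higher in aggregate. Whether to stratify depends on how customer segment relates to the campaign.
Nothing the campaign does changes customer segment; the imbalance is an allocation artefact. With customer segment also predicting the outcome, the pooled figure is confounded, and the within-stratum comparison is the causal one.
Within each level — premium: 57.0% vs 39.2%; budget: 9.7% vs 0.7% — Campaign M is higher every time.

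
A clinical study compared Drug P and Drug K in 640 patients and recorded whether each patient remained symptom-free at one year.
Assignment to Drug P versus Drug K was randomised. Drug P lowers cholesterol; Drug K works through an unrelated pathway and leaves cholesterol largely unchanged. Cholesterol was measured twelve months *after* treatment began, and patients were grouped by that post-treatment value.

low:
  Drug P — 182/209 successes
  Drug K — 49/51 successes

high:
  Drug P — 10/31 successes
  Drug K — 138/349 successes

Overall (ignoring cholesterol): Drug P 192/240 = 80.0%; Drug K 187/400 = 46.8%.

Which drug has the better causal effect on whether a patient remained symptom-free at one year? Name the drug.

Drug P

Because the drug influences cholesterol, cholesterol is a post-treatment mediator, not a confounder. Stratifying on it would bias the estimate; the causal effect is the crude pooled difference.
Pooled: Drug P 80.0% vs Drug K 46.8%; Drug P is higher overall.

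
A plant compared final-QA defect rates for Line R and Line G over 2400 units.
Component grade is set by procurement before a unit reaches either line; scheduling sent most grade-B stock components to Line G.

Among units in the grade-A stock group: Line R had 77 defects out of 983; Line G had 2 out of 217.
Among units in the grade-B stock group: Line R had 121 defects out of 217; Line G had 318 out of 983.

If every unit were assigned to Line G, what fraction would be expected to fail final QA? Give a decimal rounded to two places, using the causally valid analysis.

0.17

Within every component grade level Line G has the lower rate, yet pooled Line R does — Simpson's reversal.
Component grade differs across lines for reasons unrelated to any effect of the line itself, and it separately predicts the outcome — a classic confounder. We must compare within component grade levels.
Standardising Line G to the population component grade mix: 0.500·2/217 + 0.500·318/983 = 0.166.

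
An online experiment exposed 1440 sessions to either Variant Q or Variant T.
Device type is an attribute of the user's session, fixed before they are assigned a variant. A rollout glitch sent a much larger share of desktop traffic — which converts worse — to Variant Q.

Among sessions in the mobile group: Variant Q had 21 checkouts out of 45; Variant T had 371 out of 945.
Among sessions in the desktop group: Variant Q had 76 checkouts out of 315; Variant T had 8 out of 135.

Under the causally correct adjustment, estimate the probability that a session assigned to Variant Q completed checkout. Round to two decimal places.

The stratified and pooled comparisons disagree (Variant Q wins within each device type; Variant T wins overall), so the answer turns on the causal role of device type.
Here device type is a common cause — it drives both which variant a case falls under and the outcome. The crude comparison mixes populations; the stratum-specific rates are the causally relevant ones.
Standardising Variant Q to the population device type mix: 0.688·21/45 + 0.312·76/315 = 0.396.

0.40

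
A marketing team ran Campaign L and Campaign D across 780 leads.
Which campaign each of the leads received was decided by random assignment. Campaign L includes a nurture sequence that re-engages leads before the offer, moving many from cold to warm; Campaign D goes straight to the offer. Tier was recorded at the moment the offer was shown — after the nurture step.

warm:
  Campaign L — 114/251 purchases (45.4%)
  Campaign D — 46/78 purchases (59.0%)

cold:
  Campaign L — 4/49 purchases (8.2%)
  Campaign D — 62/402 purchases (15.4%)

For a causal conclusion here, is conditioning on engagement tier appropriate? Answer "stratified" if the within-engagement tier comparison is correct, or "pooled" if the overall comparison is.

pooled

Within every engagement tier level Campaign D has the higher rate, yet pooled Campaign L does — Simpson's reversal.
Engagement tier is downstream of the campaign. One should not condition on a consequence of treatment, so the overall rates are the right comparison.
Pooled: Campaign L 39.3% vs Campaign D 22.5%; Campaign L is higher overall.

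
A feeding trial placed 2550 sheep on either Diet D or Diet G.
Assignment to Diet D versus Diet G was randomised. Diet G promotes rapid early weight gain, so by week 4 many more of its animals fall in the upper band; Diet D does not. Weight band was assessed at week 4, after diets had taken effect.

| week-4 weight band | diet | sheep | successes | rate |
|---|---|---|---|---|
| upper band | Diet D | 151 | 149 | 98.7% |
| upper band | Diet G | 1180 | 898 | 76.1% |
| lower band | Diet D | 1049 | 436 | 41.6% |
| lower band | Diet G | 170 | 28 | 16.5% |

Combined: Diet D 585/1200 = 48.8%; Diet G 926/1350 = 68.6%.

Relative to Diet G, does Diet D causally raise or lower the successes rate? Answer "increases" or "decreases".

The stratified and pooled comparisons disagree (Diet D wins within each week-4 weight band; Diet G wins overall), so the answer turns on the causal role of week-4 weight band.
Stratifying would compare diets among sheep the diets themselves sorted into week-4 weight band groups — a form of selection on an intermediate. The unconditioned pooled rates give the total causal effect.
Pooled: Diet D 48.8% vs Diet G 68.6%; Diet G is higher overall.

decreases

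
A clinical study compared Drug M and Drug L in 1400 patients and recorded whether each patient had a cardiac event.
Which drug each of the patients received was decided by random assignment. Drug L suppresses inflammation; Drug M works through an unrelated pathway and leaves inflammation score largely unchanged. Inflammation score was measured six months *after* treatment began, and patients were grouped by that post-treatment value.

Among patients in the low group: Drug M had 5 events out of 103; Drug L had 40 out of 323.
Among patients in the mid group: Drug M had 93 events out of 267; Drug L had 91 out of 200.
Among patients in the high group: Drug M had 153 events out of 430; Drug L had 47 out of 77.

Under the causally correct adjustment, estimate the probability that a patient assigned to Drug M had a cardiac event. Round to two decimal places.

0.31

Within every inflammation score level Drug M has the lower rate, yet pooled Drug L does — Simpson's reversal.
Inflammation score here is a post-treatment variable shaped by the drug; conditioning on it would introduce bias rather than remove it. The overall comparison is the causal one.
So P(outcome | do(Drug M)) is just the pooled rate for Drug M: 251/800 = 0.314.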